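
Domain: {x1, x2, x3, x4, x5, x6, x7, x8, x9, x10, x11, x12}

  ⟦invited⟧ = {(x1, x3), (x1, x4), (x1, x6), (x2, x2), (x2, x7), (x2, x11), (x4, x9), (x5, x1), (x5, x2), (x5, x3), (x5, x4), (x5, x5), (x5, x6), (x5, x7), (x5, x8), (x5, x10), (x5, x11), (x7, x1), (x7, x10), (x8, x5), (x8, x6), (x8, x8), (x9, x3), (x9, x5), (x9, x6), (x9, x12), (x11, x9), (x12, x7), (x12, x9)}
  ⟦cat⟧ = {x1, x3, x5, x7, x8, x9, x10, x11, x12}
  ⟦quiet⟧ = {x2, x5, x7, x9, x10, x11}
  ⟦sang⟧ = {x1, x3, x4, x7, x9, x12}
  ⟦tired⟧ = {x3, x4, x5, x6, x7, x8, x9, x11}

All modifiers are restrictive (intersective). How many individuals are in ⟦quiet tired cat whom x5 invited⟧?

3

⟦whom x5 invited⟧ = {x : ⟨x5, x⟩ ∈ ⟦invited⟧} = {x1, x2, x3, x4, x5, x6, x7, x8, x10, x11}
⟦cat⟧ = {x1, x3, x5, x7, x8, x9, x10, x11, x12}
… ∩ ⟦whom x5 invited⟧ = {x1, x3, x5, x7, x8, x9, x10, x11, x12} ∩ {x1, x2, x3, x4, x5, x6, x7, x8, x10, x11} = {x1, x3, x5, x7, x8, x10, x11}
… ∩ ⟦quiet⟧ = {x1, x3, x5, x7, x8, x10, x11} ∩ {x2, x5, x7, x9, x10, x11} = {x5, x7, x10, x11}
… ∩ ⟦tired⟧ = {x5, x7, x10, x11} ∩ {x3, x4, x5, x6, x7, x8, x9, x11} = {x5, x7, x11}
⟦quiet tired cat whom x5 invited⟧ = {x5, x7, x11}, so the cardinality is 3.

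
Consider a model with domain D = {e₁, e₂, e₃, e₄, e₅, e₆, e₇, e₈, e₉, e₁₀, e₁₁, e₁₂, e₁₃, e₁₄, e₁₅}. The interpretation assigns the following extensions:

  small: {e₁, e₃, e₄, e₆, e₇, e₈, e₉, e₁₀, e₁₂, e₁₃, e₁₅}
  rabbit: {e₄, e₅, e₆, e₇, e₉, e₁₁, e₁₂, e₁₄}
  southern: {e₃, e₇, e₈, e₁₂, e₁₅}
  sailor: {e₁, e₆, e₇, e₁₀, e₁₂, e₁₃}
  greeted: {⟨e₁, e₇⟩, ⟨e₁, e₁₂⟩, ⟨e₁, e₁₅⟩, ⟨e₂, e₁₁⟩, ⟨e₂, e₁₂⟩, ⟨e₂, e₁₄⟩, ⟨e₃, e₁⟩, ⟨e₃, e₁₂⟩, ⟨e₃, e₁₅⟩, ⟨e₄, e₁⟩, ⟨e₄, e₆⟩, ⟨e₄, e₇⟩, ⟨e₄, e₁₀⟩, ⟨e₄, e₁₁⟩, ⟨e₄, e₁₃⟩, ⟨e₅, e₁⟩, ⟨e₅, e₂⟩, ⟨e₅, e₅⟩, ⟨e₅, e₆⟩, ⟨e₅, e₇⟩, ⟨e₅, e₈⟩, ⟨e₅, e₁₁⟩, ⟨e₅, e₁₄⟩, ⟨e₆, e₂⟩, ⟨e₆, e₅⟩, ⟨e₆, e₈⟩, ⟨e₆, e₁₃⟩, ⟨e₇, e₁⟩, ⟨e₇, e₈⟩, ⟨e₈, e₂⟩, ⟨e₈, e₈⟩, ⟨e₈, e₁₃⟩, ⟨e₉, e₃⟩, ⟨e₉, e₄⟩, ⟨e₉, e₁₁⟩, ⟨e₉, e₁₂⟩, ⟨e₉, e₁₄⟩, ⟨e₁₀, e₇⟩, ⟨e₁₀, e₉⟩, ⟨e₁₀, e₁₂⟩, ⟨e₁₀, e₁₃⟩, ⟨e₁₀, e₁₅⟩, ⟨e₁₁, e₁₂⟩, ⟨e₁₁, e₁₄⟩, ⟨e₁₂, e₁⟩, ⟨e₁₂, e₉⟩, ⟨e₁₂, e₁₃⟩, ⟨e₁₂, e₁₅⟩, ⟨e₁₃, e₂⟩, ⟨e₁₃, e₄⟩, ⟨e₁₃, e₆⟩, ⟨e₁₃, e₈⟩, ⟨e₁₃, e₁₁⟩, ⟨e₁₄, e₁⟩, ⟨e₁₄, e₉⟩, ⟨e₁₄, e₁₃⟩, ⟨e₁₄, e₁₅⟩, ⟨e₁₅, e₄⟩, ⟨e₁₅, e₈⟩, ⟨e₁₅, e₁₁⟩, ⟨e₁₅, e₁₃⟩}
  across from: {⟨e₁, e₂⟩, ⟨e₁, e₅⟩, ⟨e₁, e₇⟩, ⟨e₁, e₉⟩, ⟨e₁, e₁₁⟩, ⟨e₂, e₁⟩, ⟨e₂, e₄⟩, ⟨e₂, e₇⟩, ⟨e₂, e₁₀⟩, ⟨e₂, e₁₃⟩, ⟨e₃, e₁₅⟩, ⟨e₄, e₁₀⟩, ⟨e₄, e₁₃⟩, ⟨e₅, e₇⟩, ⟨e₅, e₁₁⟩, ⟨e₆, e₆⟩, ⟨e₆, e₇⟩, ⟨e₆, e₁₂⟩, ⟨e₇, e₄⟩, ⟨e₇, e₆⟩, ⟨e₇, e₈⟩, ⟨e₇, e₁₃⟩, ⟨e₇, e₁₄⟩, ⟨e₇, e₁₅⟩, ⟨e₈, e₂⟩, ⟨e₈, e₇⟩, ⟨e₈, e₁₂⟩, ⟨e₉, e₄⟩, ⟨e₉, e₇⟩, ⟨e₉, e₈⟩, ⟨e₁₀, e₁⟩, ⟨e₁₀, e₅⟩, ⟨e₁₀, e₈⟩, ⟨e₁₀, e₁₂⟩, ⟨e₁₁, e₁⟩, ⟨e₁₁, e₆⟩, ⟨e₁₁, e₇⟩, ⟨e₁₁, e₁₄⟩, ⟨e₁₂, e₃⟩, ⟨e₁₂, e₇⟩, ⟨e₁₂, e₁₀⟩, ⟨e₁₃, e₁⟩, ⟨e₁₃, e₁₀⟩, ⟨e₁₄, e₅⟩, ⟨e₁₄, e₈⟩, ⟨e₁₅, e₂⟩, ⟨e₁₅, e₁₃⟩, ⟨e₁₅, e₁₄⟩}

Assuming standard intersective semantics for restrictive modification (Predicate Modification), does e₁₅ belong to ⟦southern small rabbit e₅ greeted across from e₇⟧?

⟦e₅ greeted⟧ = {x : ⟨e₅, x⟩ ∈ ⟦greeted⟧} = {e₁, e₂, e₅, e₆, e₇, e₈, e₁₁, e₁₄}
⟦across from e₇⟧ = {x : ⟨x, e₇⟩ ∈ ⟦across from⟧} = {e₁, e₂, e₅, e₆, e₈, e₉, e₁₁, e₁₂}
⟦rabbit⟧ = {e₄, e₅, e₆, e₇, e₉, e₁₁, e₁₂, e₁₄}
… ∩ ⟦e₅ greeted⟧ = {e₄, e₅, e₆, e₇, e₉, e₁₁, e₁₂, e₁₄} ∩ {e₁, e₂, e₅, e₆, e₇, e₈, e₁₁, e₁₄} = {e₅, e₆, e₇, e₁₁, e₁₄}
… ∩ ⟦across from e₇⟧ = {e₅, e₆, e₇, e₁₁, e₁₄} ∩ {e₁, e₂, e₅, e₆, e₈, e₉, e₁₁, e₁₂} = {e₅, e₆, e₁₁}
… ∩ ⟦southern⟧ = {e₅, e₆, e₁₁} ∩ {e₃, e₇, e₈, e₁₂, e₁₅} = ∅
… ∩ ⟦small⟧ = ∅ ∩ {e₁, e₃, e₄, e₆, e₇, e₈, e₉, e₁₀, e₁₂, e₁₃, e₁₅} = ∅
⟦southern small rabbit e₅ greeted across from e₇⟧ = ∅; e₁₅ ∉ this set.

no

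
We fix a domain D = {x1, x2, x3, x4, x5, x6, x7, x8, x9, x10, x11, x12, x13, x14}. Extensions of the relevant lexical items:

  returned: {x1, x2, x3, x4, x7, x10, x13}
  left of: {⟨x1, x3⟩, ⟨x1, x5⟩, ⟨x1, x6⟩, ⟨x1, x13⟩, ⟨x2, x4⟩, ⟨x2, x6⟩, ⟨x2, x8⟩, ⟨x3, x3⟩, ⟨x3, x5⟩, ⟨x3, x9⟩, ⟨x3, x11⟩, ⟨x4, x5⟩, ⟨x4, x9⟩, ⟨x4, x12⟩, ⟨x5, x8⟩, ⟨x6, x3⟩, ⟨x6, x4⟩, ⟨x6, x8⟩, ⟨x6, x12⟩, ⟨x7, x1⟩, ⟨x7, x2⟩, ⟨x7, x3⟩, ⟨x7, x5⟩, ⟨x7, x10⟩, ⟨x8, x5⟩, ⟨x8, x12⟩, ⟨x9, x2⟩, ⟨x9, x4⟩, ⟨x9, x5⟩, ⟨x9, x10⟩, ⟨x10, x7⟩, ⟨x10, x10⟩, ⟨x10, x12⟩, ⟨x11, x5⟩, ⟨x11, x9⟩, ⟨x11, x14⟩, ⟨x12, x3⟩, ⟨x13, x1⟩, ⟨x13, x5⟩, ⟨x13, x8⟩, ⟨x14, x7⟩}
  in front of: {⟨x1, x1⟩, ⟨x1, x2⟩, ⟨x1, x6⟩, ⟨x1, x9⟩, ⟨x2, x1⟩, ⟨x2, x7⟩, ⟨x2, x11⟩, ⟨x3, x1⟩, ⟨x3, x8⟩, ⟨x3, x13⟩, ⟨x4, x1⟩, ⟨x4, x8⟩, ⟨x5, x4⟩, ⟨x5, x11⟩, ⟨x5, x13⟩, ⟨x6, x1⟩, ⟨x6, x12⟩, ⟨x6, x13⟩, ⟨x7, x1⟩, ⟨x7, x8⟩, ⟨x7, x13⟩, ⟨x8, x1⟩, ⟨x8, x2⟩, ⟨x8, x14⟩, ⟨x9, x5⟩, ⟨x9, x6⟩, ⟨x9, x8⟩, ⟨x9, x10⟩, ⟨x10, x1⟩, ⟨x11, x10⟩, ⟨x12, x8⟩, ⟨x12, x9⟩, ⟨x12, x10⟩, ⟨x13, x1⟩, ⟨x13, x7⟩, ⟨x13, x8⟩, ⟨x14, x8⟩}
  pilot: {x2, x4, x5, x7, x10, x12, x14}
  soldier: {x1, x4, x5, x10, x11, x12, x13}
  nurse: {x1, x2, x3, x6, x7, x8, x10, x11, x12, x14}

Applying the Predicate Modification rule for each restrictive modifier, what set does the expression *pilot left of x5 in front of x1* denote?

{x4, x7}

⟦left of x5⟧ = {x : ⟨x, x5⟩ ∈ ⟦left of⟧} = {x1, x3, x4, x7, x8, x9, x11, x13}
⟦in front of x1⟧ = {x : ⟨x, x1⟩ ∈ ⟦in front of⟧} = {x1, x2, x3, x4, x6, x7, x8, x10, x13}
⟦pilot⟧ = {x2, x4, x5, x7, x10, x12, x14}
… ∩ ⟦left of x5⟧ = {x2, x4, x5, x7, x10, x12, x14} ∩ {x1, x3, x4, x7, x8, x9, x11, x13} = {x4, x7}
… ∩ ⟦in front of x1⟧ = {x4, x7} ∩ {x1, x2, x3, x4, x6, x7, x8, x10, x13} = {x4, x7}
So ⟦pilot left of x5 in front of x1⟧ = {x4, x7}.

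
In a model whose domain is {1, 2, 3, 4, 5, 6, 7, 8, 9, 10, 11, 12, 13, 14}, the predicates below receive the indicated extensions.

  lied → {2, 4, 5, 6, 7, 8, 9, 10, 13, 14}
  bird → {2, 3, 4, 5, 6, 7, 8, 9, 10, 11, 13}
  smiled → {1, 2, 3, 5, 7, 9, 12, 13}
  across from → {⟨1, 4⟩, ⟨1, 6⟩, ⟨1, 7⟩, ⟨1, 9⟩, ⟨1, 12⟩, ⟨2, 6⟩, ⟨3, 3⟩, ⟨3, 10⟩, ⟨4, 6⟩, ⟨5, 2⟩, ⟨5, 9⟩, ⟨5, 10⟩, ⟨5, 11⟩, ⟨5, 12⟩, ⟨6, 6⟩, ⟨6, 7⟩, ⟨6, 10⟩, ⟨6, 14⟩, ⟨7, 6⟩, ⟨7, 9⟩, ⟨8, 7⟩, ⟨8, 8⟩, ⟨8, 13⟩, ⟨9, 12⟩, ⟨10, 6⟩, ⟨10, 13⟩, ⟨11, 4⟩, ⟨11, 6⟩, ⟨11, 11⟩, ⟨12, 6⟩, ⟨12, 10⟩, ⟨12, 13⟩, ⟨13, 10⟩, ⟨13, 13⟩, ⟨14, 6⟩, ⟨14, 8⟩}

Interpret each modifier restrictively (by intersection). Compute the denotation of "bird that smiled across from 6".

⟦that smiled⟧ = ⟦smiled⟧ = {1, 2, 3, 5, 7, 9, 12, 13}
⟦across from 6⟧ = {x : ⟨x, 6⟩ ∈ ⟦across from⟧} = {1, 2, 4, 6, 7, 10, 11, 12, 14}
⟦bird⟧ = {2, 3, 4, 5, 6, 7, 8, 9, 10, 11, 13}
… ∩ ⟦that smiled⟧ = {2, 3, 4, 5, 6, 7, 8, 9, 10, 11, 13} ∩ {1, 2, 3, 5, 7, 9, 12, 13} = {2, 3, 5, 7, 9, 13}
… ∩ ⟦across from 6⟧ = {2, 3, 5, 7, 9, 13} ∩ {1, 2, 4, 6, 7, 10, 11, 12, 14} = {2, 7}
So ⟦bird that smiled across from 6⟧ = {2, 7}.

{2, 7}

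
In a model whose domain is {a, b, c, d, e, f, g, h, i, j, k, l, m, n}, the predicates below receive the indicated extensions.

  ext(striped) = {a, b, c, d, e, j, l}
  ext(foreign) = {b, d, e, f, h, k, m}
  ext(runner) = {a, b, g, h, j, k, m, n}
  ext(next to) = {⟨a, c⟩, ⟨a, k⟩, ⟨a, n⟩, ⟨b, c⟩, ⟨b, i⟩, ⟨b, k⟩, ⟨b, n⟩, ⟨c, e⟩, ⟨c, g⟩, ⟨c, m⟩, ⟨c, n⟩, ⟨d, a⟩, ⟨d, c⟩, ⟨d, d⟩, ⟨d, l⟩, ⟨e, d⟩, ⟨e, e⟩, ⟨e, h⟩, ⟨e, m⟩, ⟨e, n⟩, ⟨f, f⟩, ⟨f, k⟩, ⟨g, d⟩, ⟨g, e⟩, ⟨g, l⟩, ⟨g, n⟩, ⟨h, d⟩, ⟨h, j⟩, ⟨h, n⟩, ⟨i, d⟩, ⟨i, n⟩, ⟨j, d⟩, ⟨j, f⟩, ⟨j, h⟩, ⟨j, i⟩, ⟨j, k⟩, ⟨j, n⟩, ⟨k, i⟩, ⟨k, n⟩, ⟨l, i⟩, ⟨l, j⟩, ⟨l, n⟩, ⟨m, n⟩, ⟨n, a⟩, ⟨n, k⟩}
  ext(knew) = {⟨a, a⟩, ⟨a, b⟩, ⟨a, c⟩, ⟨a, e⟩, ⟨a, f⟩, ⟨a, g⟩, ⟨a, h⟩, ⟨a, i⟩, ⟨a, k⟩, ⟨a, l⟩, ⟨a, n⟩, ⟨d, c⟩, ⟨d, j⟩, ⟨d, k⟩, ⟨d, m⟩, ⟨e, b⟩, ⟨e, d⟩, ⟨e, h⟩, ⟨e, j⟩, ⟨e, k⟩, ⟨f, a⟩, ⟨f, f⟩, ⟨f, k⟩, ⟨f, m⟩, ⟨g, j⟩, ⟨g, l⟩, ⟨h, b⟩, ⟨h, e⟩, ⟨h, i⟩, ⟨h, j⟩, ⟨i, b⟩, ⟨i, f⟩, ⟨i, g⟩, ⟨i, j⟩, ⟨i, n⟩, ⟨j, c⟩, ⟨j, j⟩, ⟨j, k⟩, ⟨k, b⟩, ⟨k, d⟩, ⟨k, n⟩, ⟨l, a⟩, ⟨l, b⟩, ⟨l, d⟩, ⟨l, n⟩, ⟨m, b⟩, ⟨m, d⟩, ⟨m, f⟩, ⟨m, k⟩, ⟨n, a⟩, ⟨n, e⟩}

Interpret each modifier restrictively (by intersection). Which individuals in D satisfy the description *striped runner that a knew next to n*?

⟦that a knew⟧ = {x : ⟨a, x⟩ ∈ ⟦knew⟧} = {a, b, c, e, f, g, h, i, k, l, n}
⟦next to n⟧ = {x : ⟨x, n⟩ ∈ ⟦next to⟧} = {a, b, c, e, g, h, i, j, k, l, m}
⟦runner⟧ = {a, b, g, h, j, k, m, n}
… ∩ ⟦that a knew⟧ = {a, b, g, h, j, k, m, n} ∩ {a, b, c, e, f, g, h, i, k, l, n} = {a, b, g, h, k, n}
… ∩ ⟦next to n⟧ = {a, b, g, h, k, n} ∩ {a, b, c, e, g, h, i, j, k, l, m} = {a, b, g, h, k}
… ∩ ⟦striped⟧ = {a, b, g, h, k} ∩ {a, b, c, d, e, j, l} = {a, b}
So ⟦striped runner that a knew next to n⟧ = {a, b}.

{a, b}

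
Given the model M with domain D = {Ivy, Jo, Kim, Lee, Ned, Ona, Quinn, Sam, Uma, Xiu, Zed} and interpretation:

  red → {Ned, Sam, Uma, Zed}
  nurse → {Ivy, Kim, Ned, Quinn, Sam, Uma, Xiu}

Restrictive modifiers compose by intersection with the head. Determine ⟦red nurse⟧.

{Ned, Sam, Uma}

⟦nurse⟧ = {Ivy, Kim, Ned, Quinn, Sam, Uma, Xiu}
… ∩ ⟦red⟧ = {Ivy, Kim, Ned, Quinn, Sam, Uma, Xiu} ∩ {Ned, Sam, Uma, Zed} = {Ned, Sam, Uma}
So ⟦red nurse⟧ = {Ned, Sam, Uma}.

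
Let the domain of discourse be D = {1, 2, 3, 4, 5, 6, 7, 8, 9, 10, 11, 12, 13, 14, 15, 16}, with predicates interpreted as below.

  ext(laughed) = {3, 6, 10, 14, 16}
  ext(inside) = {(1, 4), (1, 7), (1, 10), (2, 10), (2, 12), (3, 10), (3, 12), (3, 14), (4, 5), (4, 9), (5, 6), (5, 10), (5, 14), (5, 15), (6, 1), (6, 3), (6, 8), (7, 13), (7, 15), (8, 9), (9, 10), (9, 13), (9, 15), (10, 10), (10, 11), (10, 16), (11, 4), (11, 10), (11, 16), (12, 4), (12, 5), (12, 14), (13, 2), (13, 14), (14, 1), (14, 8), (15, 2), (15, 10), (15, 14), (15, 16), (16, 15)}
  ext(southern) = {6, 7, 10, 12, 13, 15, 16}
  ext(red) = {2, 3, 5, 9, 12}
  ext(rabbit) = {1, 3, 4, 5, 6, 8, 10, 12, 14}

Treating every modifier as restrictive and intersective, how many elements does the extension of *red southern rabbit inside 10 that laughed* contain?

⟦inside 10⟧ = {x : ⟨x, 10⟩ ∈ ⟦inside⟧} = {1, 2, 3, 5, 9, 10, 11, 15}
⟦that laughed⟧ = ⟦laughed⟧ = {3, 6, 10, 14, 16}
⟦rabbit⟧ = {1, 3, 4, 5, 6, 8, 10, 12, 14}
… ∩ ⟦inside 10⟧ = {1, 3, 4, 5, 6, 8, 10, 12, 14} ∩ {1, 2, 3, 5, 9, 10, 11, 15} = {1, 3, 5, 10}
… ∩ ⟦that laughed⟧ = {1, 3, 5, 10} ∩ {3, 6, 10, 14, 16} = {3, 10}
… ∩ ⟦red⟧ = {3, 10} ∩ {2, 3, 5, 9, 12} = {3}
… ∩ ⟦southern⟧ = {3} ∩ {6, 7, 10, 12, 13, 15, 16} = ∅
⟦red southern rabbit inside 10 that laughed⟧ = ∅, so the cardinality is 0.

0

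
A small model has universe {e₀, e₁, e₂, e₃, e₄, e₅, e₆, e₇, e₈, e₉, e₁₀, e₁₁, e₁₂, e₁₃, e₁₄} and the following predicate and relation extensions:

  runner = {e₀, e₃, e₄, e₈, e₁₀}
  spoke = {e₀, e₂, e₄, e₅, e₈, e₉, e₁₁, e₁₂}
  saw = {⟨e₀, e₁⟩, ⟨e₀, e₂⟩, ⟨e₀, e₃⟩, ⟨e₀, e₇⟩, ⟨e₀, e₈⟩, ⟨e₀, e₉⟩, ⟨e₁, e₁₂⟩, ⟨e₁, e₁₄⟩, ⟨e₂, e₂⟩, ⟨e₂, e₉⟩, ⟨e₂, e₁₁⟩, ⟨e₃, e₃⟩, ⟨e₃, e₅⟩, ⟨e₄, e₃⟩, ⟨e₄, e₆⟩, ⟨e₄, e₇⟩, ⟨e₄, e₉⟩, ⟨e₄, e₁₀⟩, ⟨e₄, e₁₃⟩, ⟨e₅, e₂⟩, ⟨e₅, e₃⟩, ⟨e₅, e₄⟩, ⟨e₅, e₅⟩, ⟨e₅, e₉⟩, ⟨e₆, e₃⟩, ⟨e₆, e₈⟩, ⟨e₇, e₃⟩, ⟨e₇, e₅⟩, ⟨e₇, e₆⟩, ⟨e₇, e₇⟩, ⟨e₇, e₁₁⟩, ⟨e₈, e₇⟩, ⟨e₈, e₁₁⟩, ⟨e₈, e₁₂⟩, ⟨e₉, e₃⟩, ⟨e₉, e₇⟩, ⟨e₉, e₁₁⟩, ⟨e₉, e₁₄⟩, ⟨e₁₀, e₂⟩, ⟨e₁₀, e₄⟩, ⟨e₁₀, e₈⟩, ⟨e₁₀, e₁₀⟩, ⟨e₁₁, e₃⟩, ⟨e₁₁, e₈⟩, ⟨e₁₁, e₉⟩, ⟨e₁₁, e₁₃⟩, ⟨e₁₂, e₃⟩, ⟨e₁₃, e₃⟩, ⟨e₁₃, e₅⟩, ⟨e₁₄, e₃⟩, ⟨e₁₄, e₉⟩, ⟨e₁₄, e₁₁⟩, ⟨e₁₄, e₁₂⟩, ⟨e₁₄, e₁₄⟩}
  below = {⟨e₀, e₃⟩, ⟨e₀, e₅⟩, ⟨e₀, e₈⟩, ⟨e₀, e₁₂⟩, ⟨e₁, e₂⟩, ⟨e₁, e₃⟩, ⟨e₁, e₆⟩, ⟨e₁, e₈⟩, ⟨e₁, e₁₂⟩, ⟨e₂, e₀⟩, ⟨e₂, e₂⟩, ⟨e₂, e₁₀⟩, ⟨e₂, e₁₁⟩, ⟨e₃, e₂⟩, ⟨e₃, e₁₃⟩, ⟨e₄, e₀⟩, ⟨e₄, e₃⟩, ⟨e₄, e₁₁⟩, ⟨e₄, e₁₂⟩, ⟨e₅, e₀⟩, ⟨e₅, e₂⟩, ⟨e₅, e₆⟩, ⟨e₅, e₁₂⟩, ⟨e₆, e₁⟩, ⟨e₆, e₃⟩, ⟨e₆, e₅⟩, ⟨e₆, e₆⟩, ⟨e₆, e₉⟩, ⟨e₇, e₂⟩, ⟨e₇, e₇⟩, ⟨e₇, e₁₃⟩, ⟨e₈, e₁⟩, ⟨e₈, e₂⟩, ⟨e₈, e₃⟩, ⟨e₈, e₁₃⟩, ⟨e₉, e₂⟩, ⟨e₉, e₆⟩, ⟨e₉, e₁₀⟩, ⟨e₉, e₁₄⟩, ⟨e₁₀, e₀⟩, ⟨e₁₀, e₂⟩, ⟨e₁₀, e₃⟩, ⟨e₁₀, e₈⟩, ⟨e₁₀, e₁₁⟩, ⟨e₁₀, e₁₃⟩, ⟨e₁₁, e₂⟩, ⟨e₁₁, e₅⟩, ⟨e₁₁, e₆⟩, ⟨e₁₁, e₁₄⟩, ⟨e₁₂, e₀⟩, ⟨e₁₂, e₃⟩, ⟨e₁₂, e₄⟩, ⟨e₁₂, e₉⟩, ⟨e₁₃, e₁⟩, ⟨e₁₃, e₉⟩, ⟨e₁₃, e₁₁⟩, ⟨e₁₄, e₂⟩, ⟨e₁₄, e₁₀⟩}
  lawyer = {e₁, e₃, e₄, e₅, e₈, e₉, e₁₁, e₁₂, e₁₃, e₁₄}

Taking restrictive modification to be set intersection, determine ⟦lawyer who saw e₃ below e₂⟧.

⟦who saw e₃⟧ = {x : ⟨x, e₃⟩ ∈ ⟦saw⟧} = {e₀, e₃, e₄, e₅, e₆, e₇, e₉, e₁₁, e₁₂, e₁₃, e₁₄}
⟦below e₂⟧ = {x : ⟨x, e₂⟩ ∈ ⟦below⟧} = {e₁, e₂, e₃, e₅, e₇, e₈, e₉, e₁₀, e₁₁, e₁₄}
⟦lawyer⟧ = {e₁, e₃, e₄, e₅, e₈, e₉, e₁₁, e₁₂, e₁₃, e₁₄}
… ∩ ⟦who saw e₃⟧ = {e₁, e₃, e₄, e₅, e₈, e₉, e₁₁, e₁₂, e₁₃, e₁₄} ∩ {e₀, e₃, e₄, e₅, e₆, e₇, e₉, e₁₁, e₁₂, e₁₃, e₁₄} = {e₃, e₄, e₅, e₉, e₁₁, e₁₂, e₁₃, e₁₄}
… ∩ ⟦below e₂⟧ = {e₃, e₄, e₅, e₉, e₁₁, e₁₂, e₁₃, e₁₄} ∩ {e₁, e₂, e₃, e₅, e₇, e₈, e₉, e₁₀, e₁₁, e₁₄} = {e₃, e₅, e₉, e₁₁, e₁₄}
So ⟦lawyer who saw e₃ below e₂⟧ = {e₃, e₅, e₉, e₁₁, e₁₄}.

{e₃, e₅, e₉, e₁₁, e₁₄}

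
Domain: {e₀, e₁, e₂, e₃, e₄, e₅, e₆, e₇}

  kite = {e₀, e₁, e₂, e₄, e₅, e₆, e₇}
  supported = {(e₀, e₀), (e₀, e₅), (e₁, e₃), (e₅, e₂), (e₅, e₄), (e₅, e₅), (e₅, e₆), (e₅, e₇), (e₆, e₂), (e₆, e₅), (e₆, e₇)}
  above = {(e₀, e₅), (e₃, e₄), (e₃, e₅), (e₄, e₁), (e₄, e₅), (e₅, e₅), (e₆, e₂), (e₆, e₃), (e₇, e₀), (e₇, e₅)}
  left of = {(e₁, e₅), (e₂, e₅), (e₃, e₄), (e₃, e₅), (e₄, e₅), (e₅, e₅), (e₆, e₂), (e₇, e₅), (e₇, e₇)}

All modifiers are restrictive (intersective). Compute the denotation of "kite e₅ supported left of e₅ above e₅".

{e₄, e₅, e₇}

⟦e₅ supported⟧ = {x : ⟨e₅, x⟩ ∈ ⟦supported⟧} = {e₂, e₄, e₅, e₆, e₇}
⟦left of e₅⟧ = {x : ⟨x, e₅⟩ ∈ ⟦left of⟧} = {e₁, e₂, e₃, e₄, e₅, e₇}
⟦above e₅⟧ = {x : ⟨x, e₅⟩ ∈ ⟦above⟧} = {e₀, e₃, e₄, e₅, e₇}
⟦kite⟧ = {e₀, e₁, e₂, e₄, e₅, e₆, e₇}
… ∩ ⟦e₅ supported⟧ = {e₀, e₁, e₂, e₄, e₅, e₆, e₇} ∩ {e₂, e₄, e₅, e₆, e₇} = {e₂, e₄, e₅, e₆, e₇}
… ∩ ⟦left of e₅⟧ = {e₂, e₄, e₅, e₆, e₇} ∩ {e₁, e₂, e₃, e₄, e₅, e₇} = {e₂, e₄, e₅, e₇}
… ∩ ⟦above e₅⟧ = {e₂, e₄, e₅, e₇} ∩ {e₀, e₃, e₄, e₅, e₇} = {e₄, e₅, e₇}
So ⟦kite e₅ supported left of e₅ above e₅⟧ = {e₄, e₅, e₇}.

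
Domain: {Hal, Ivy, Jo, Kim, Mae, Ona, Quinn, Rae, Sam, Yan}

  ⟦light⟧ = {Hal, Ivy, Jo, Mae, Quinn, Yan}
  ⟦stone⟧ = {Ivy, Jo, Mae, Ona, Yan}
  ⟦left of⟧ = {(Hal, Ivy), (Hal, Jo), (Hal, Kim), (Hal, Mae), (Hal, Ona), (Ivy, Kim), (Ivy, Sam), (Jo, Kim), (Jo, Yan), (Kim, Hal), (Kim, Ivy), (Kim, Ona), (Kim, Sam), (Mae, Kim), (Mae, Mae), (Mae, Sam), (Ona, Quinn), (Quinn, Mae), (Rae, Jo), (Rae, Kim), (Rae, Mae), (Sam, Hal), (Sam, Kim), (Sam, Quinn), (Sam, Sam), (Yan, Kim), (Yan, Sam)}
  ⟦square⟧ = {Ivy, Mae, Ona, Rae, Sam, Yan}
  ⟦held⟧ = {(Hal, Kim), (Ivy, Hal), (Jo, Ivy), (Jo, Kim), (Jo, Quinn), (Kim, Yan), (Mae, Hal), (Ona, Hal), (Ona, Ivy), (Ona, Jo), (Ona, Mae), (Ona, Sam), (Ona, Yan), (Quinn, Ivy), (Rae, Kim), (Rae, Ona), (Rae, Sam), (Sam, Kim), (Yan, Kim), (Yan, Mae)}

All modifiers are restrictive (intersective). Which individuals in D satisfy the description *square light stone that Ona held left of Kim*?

⟦that Ona held⟧ = {x : ⟨Ona, x⟩ ∈ ⟦held⟧} = {Hal, Ivy, Jo, Mae, Sam, Yan}
⟦left of Kim⟧ = {x : ⟨x, Kim⟩ ∈ ⟦left of⟧} = {Hal, Ivy, Jo, Mae, Rae, Sam, Yan}
⟦stone⟧ = {Ivy, Jo, Mae, Ona, Yan}
… ∩ ⟦that Ona held⟧ = {Ivy, Jo, Mae, Ona, Yan} ∩ {Hal, Ivy, Jo, Mae, Sam, Yan} = {Ivy, Jo, Mae, Yan}
… ∩ ⟦left of Kim⟧ = {Ivy, Jo, Mae, Yan} ∩ {Hal, Ivy, Jo, Mae, Rae, Sam, Yan} = {Ivy, Jo, Mae, Yan}
… ∩ ⟦square⟧ = {Ivy, Jo, Mae, Yan} ∩ {Ivy, Mae, Ona, Rae, Sam, Yan} = {Ivy, Mae, Yan}
… ∩ ⟦light⟧ = {Ivy, Mae, Yan} ∩ {Hal, Ivy, Jo, Mae, Quinn, Yan} = {Ivy, Mae, Yan}
So ⟦square light stone that Ona held left of Kim⟧ = {Ivy, Mae, Yan}.

{Ivy, Mae, Yan}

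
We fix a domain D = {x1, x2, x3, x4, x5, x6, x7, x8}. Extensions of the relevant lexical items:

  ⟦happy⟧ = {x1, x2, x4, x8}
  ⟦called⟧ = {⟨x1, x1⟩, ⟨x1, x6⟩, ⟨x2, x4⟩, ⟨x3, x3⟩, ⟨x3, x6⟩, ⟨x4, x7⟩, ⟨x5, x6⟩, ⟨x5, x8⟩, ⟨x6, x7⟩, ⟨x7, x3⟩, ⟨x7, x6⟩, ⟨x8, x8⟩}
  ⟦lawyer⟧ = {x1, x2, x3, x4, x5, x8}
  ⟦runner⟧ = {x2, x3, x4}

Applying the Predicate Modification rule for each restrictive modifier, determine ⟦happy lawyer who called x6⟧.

{x1}

⟦who called x6⟧ = {x : ⟨x, x6⟩ ∈ ⟦called⟧} = {x1, x3, x5, x7}
⟦lawyer⟧ = {x1, x2, x3, x4, x5, x8}
… ∩ ⟦who called x6⟧ = {x1, x2, x3, x4, x5, x8} ∩ {x1, x3, x5, x7} = {x1, x3, x5}
… ∩ ⟦happy⟧ = {x1, x3, x5} ∩ {x1, x2, x4, x8} = {x1}
So ⟦happy lawyer who called x6⟧ = {x1}.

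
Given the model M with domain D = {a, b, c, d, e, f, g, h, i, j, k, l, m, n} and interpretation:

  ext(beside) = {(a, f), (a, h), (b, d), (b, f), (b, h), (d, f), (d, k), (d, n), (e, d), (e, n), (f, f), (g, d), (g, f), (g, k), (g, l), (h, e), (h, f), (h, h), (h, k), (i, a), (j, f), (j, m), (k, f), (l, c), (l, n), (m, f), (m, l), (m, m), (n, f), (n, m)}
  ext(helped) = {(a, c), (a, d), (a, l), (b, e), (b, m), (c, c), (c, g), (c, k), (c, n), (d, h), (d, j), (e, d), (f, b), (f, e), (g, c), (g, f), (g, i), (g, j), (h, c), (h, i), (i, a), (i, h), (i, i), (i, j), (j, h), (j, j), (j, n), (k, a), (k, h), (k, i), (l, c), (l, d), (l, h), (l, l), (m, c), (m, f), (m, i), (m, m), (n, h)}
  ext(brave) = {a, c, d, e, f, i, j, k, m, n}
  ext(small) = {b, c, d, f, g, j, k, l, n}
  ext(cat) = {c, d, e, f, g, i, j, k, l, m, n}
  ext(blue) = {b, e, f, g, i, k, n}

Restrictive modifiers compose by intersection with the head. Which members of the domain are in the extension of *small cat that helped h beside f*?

{d, j, k, n}

⟦that helped h⟧ = {x : ⟨x, h⟩ ∈ ⟦helped⟧} = {d, i, j, k, l, n}
⟦beside f⟧ = {x : ⟨x, f⟩ ∈ ⟦beside⟧} = {a, b, d, f, g, h, j, k, m, n}
⟦cat⟧ = {c, d, e, f, g, i, j, k, l, m, n}
… ∩ ⟦that helped h⟧ = {c, d, e, f, g, i, j, k, l, m, n} ∩ {d, i, j, k, l, n} = {d, i, j, k, l, n}
… ∩ ⟦beside f⟧ = {d, i, j, k, l, n} ∩ {a, b, d, f, g, h, j, k, m, n} = {d, j, k, n}
… ∩ ⟦small⟧ = {d, j, k, n} ∩ {b, c, d, f, g, j, k, l, n} = {d, j, k, n}
So ⟦small cat that helped h beside f⟧ = {d, j, k, n}.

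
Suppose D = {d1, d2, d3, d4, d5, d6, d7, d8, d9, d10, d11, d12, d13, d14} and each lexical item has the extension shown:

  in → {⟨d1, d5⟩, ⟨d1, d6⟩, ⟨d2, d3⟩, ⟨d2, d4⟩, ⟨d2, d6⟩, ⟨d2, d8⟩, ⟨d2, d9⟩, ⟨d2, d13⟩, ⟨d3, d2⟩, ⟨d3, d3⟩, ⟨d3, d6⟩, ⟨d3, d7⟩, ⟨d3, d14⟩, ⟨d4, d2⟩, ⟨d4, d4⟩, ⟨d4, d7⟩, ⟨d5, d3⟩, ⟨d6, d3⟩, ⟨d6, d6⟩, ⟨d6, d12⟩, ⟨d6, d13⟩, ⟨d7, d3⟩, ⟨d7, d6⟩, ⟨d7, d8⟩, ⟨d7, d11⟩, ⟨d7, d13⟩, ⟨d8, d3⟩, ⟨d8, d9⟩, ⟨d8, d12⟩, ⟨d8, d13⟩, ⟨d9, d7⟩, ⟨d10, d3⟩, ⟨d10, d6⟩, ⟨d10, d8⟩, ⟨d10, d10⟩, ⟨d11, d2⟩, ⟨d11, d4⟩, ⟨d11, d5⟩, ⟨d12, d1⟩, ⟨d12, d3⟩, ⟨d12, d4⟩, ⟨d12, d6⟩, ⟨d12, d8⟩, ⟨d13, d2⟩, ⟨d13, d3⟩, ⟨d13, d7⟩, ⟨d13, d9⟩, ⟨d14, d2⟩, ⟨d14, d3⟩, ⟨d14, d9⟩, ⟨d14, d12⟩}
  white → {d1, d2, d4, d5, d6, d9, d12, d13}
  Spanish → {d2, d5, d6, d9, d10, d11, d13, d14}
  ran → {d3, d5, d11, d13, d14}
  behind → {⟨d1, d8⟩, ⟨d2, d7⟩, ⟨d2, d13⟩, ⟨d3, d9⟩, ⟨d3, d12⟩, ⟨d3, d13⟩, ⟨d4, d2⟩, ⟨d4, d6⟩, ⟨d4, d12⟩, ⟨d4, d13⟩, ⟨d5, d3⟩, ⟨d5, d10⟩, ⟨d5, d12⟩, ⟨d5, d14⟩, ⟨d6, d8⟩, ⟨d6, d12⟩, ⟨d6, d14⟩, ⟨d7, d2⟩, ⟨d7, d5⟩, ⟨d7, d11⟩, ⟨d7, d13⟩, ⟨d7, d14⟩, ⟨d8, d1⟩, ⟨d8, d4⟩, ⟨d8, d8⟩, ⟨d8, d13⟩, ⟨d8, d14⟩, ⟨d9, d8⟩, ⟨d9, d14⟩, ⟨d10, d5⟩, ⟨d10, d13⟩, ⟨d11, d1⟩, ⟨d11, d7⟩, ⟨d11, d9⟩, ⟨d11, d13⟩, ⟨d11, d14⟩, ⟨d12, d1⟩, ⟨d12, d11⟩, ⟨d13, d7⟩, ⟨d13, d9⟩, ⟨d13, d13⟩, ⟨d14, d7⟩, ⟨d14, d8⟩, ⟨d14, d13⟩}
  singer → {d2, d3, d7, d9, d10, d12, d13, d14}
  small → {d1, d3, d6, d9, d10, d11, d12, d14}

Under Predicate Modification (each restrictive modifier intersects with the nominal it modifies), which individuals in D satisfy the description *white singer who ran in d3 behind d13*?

⟦who ran⟧ = ⟦ran⟧ = {d3, d5, d11, d13, d14}
⟦in d3⟧ = {x : ⟨x, d3⟩ ∈ ⟦in⟧} = {d2, d3, d5, d6, d7, d8, d10, d12, d13, d14}
⟦behind d13⟧ = {x : ⟨x, d13⟩ ∈ ⟦behind⟧} = {d2, d3, d4, d7, d8, d10, d11, d13, d14}
⟦singer⟧ = {d2, d3, d7, d9, d10, d12, d13, d14}
… ∩ ⟦who ran⟧ = {d2, d3, d7, d9, d10, d12, d13, d14} ∩ {d3, d5, d11, d13, d14} = {d3, d13, d14}
… ∩ ⟦in d3⟧ = {d3, d13, d14} ∩ {d2, d3, d5, d6, d7, d8, d10, d12, d13, d14} = {d3, d13, d14}
… ∩ ⟦behind d13⟧ = {d3, d13, d14} ∩ {d2, d3, d4, d7, d8, d10, d11, d13, d14} = {d3, d13, d14}
… ∩ ⟦white⟧ = {d3, d13, d14} ∩ {d1, d2, d4, d5, d6, d9, d12, d13} = {d13}
So ⟦white singer who ran in d3 behind d13⟧ = {d13}.

{d13}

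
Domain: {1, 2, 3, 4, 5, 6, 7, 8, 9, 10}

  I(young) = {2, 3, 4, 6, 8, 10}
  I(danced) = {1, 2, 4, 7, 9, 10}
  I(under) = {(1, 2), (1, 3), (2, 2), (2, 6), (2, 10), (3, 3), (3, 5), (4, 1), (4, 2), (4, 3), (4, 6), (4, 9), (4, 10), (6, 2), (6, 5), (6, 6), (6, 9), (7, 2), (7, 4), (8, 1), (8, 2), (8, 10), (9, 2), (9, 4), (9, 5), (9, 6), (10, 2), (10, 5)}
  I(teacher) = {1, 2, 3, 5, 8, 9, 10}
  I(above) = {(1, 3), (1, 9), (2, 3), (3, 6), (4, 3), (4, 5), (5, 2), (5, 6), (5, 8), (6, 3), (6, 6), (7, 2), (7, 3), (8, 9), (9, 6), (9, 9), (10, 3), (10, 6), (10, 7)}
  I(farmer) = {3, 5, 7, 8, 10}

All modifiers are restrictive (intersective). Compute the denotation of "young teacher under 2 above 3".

{2, 10}

⟦under 2⟧ = {x : ⟨x, 2⟩ ∈ ⟦under⟧} = {1, 2, 4, 6, 7, 8, 9, 10}
⟦above 3⟧ = {x : ⟨x, 3⟩ ∈ ⟦above⟧} = {1, 2, 4, 6, 7, 10}
⟦teacher⟧ = {1, 2, 3, 5, 8, 9, 10}
… ∩ ⟦under 2⟧ = {1, 2, 3, 5, 8, 9, 10} ∩ {1, 2, 4, 6, 7, 8, 9, 10} = {1, 2, 8, 9, 10}
… ∩ ⟦above 3⟧ = {1, 2, 8, 9, 10} ∩ {1, 2, 4, 6, 7, 10} = {1, 2, 10}
… ∩ ⟦young⟧ = {1, 2, 10} ∩ {2, 3, 4, 6, 8, 10} = {2, 10}
So ⟦young teacher under 2 above 3⟧ = {2, 10}.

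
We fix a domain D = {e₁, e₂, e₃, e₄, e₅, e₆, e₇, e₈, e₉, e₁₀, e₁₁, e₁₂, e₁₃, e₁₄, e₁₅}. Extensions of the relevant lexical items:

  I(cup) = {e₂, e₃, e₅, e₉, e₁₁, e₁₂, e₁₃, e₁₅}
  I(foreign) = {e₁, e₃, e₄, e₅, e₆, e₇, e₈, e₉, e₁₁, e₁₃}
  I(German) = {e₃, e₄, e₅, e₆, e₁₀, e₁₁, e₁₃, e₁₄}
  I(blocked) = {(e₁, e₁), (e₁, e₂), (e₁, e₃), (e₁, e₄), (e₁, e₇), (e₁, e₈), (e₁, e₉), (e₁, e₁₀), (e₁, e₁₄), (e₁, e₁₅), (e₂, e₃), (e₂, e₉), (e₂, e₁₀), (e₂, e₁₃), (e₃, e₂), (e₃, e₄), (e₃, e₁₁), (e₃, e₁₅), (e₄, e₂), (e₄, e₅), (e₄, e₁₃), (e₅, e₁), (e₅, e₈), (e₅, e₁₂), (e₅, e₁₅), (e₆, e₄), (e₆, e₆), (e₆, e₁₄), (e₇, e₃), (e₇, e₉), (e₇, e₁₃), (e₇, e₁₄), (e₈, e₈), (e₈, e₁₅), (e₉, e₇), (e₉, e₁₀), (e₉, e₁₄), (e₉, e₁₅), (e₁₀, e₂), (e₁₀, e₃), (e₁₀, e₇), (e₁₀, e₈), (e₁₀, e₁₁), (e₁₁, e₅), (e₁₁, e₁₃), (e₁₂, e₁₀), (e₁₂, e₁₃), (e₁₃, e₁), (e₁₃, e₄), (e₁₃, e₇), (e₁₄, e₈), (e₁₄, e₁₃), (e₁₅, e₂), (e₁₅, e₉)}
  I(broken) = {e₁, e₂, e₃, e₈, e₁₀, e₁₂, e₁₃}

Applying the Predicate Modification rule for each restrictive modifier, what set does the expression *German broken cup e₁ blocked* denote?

{e₃}

⟦e₁ blocked⟧ = {x : ⟨e₁, x⟩ ∈ ⟦blocked⟧} = {e₁, e₂, e₃, e₄, e₇, e₈, e₉, e₁₀, e₁₄, e₁₅}
⟦cup⟧ = {e₂, e₃, e₅, e₉, e₁₁, e₁₂, e₁₃, e₁₅}
… ∩ ⟦e₁ blocked⟧ = {e₂, e₃, e₅, e₉, e₁₁, e₁₂, e₁₃, e₁₅} ∩ {e₁, e₂, e₃, e₄, e₇, e₈, e₉, e₁₀, e₁₄, e₁₅} = {e₂, e₃, e₉, e₁₅}
… ∩ ⟦German⟧ = {e₂, e₃, e₉, e₁₅} ∩ {e₃, e₄, e₅, e₆, e₁₀, e₁₁, e₁₃, e₁₄} = {e₃}
… ∩ ⟦broken⟧ = {e₃} ∩ {e₁, e₂, e₃, e₈, e₁₀, e₁₂, e₁₃} = {e₃}
So ⟦German broken cup e₁ blocked⟧ = {e₃}.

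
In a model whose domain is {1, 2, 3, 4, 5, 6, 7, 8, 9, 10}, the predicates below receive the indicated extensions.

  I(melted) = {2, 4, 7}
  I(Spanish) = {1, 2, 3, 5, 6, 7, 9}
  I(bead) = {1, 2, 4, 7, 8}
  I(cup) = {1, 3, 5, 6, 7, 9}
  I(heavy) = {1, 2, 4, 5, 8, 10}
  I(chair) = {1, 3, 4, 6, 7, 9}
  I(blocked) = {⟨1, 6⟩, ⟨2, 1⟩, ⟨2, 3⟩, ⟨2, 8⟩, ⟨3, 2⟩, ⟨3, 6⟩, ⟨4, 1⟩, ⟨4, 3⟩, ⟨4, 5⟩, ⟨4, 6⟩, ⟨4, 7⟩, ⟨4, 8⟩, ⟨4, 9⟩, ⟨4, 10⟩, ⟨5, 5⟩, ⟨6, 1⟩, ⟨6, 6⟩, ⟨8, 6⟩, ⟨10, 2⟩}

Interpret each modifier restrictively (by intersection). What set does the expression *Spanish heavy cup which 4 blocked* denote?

⟦which 4 blocked⟧ = {x : ⟨4, x⟩ ∈ ⟦blocked⟧} = {1, 3, 5, 6, 7, 8, 9, 10}
⟦cup⟧ = {1, 3, 5, 6, 7, 9}
… ∩ ⟦which 4 blocked⟧ = {1, 3, 5, 6, 7, 9} ∩ {1, 3, 5, 6, 7, 8, 9, 10} = {1, 3, 5, 6, 7, 9}
… ∩ ⟦Spanish⟧ = {1, 3, 5, 6, 7, 9} ∩ {1, 2, 3, 5, 6, 7, 9} = {1, 3, 5, 6, 7, 9}
… ∩ ⟦heavy⟧ = {1, 3, 5, 6, 7, 9} ∩ {1, 2, 4, 5, 8, 10} = {1, 5}
So ⟦Spanish heavy cup which 4 blocked⟧ = {1, 5}.

{1, 5}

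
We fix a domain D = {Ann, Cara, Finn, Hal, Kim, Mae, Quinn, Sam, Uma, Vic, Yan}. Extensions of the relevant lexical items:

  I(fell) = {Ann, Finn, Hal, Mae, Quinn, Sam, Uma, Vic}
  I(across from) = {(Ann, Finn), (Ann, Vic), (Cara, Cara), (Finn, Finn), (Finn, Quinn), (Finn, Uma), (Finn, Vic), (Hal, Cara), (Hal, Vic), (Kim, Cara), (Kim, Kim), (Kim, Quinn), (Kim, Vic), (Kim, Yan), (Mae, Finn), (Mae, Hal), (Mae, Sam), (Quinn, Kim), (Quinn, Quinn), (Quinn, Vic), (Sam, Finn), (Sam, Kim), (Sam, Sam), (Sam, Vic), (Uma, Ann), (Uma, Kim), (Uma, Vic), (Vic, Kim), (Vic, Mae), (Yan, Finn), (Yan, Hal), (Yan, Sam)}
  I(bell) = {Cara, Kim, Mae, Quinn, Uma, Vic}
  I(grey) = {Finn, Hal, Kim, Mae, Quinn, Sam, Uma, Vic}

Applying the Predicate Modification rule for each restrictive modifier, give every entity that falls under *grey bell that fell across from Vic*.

{Quinn, Uma}

⟦that fell⟧ = ⟦fell⟧ = {Ann, Finn, Hal, Mae, Quinn, Sam, Uma, Vic}
⟦across from Vic⟧ = {x : ⟨x, Vic⟩ ∈ ⟦across from⟧} = {Ann, Finn, Hal, Kim, Quinn, Sam, Uma}
⟦bell⟧ = {Cara, Kim, Mae, Quinn, Uma, Vic}
… ∩ ⟦that fell⟧ = {Cara, Kim, Mae, Quinn, Uma, Vic} ∩ {Ann, Finn, Hal, Mae, Quinn, Sam, Uma, Vic} = {Mae, Quinn, Uma, Vic}
… ∩ ⟦across from Vic⟧ = {Mae, Quinn, Uma, Vic} ∩ {Ann, Finn, Hal, Kim, Quinn, Sam, Uma} = {Quinn, Uma}
… ∩ ⟦grey⟧ = {Quinn, Uma} ∩ {Finn, Hal, Kim, Mae, Quinn, Sam, Uma, Vic} = {Quinn, Uma}
So ⟦grey bell that fell across from Vic⟧ = {Quinn, Uma}.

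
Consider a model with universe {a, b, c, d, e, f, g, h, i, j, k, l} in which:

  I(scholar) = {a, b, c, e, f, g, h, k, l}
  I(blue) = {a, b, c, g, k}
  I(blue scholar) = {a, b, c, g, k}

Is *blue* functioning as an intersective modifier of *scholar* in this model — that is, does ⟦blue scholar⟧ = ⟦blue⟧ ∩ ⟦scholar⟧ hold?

⟦blue⟧ ∩ ⟦scholar⟧ = {a, b, c, g, k} ∩ {a, b, c, e, f, g, h, k, l} = {a, b, c, g, k}
Observed ⟦blue scholar⟧ = {a, b, c, g, k}.
These coincide, so the modifier is intersective here.

yes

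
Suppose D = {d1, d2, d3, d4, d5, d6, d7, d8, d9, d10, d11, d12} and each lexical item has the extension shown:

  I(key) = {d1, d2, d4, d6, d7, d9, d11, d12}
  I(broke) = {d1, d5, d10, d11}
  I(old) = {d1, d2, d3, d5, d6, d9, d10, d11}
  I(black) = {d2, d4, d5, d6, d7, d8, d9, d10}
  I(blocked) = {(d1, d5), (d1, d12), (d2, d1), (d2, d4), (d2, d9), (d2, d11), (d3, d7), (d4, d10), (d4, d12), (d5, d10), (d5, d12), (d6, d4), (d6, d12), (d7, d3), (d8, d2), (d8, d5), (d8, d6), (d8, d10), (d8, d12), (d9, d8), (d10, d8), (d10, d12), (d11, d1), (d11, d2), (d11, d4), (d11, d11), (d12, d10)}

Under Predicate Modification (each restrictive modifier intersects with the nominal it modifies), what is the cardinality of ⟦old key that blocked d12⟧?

2

⟦that blocked d12⟧ = {x : ⟨x, d12⟩ ∈ ⟦blocked⟧} = {d1, d4, d5, d6, d8, d10}
⟦key⟧ = {d1, d2, d4, d6, d7, d9, d11, d12}
… ∩ ⟦that blocked d12⟧ = {d1, d2, d4, d6, d7, d9, d11, d12} ∩ {d1, d4, d5, d6, d8, d10} = {d1, d4, d6}
… ∩ ⟦old⟧ = {d1, d4, d6} ∩ {d1, d2, d3, d5, d6, d9, d10, d11} = {d1, d6}
⟦old key that blocked d12⟧ = {d1, d6}, so the cardinality is 2.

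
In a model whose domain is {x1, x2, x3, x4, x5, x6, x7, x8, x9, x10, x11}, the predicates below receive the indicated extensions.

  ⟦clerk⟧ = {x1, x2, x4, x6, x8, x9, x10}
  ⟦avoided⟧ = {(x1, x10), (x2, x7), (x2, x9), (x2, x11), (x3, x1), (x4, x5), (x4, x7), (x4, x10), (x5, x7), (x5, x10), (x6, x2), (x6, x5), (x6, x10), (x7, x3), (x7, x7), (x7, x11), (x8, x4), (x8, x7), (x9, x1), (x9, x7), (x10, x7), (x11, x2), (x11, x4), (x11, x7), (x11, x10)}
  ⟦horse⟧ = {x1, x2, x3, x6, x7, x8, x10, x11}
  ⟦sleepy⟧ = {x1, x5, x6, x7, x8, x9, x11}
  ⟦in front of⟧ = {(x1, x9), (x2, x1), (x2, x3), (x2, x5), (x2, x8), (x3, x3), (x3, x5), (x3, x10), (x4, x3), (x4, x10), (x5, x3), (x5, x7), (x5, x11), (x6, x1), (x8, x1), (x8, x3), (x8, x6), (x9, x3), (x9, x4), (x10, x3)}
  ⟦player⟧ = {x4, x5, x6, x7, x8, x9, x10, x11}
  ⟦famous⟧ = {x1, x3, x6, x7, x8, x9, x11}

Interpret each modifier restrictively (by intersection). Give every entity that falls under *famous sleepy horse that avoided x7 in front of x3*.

⟦that avoided x7⟧ = {x : ⟨x, x7⟩ ∈ ⟦avoided⟧} = {x2, x4, x5, x7, x8, x9, x10, x11}
⟦in front of x3⟧ = {x : ⟨x, x3⟩ ∈ ⟦in front of⟧} = {x2, x3, x4, x5, x8, x9, x10}
⟦horse⟧ = {x1, x2, x3, x6, x7, x8, x10, x11}
… ∩ ⟦that avoided x7⟧ = {x1, x2, x3, x6, x7, x8, x10, x11} ∩ {x2, x4, x5, x7, x8, x9, x10, x11} = {x2, x7, x8, x10, x11}
… ∩ ⟦in front of x3⟧ = {x2, x7, x8, x10, x11} ∩ {x2, x3, x4, x5, x8, x9, x10} = {x2, x8, x10}
… ∩ ⟦famous⟧ = {x2, x8, x10} ∩ {x1, x3, x6, x7, x8, x9, x11} = {x8}
… ∩ ⟦sleepy⟧ = {x8} ∩ {x1, x5, x6, x7, x8, x9, x11} = {x8}
So ⟦famous sleepy horse that avoided x7 in front of x3⟧ = {x8}.

{x8}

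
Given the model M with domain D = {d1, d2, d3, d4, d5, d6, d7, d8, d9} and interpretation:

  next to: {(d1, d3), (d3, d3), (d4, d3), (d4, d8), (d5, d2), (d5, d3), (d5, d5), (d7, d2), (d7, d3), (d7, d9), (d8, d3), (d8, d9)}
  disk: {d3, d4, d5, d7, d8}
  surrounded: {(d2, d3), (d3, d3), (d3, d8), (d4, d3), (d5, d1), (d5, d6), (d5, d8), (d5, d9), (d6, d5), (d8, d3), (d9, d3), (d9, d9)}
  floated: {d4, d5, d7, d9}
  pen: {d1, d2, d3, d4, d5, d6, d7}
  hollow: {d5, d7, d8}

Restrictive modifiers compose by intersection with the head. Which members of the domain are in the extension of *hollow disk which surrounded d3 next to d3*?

{d8}

⟦which surrounded d3⟧ = {x : ⟨x, d3⟩ ∈ ⟦surrounded⟧} = {d2, d3, d4, d8, d9}
⟦next to d3⟧ = {x : ⟨x, d3⟩ ∈ ⟦next to⟧} = {d1, d3, d4, d5, d7, d8}
⟦disk⟧ = {d3, d4, d5, d7, d8}
… ∩ ⟦which surrounded d3⟧ = {d3, d4, d5, d7, d8} ∩ {d2, d3, d4, d8, d9} = {d3, d4, d8}
… ∩ ⟦next to d3⟧ = {d3, d4, d8} ∩ {d1, d3, d4, d5, d7, d8} = {d3, d4, d8}
… ∩ ⟦hollow⟧ = {d3, d4, d8} ∩ {d5, d7, d8} = {d8}
So ⟦hollow disk which surrounded d3 next to d3⟧ = {d8}.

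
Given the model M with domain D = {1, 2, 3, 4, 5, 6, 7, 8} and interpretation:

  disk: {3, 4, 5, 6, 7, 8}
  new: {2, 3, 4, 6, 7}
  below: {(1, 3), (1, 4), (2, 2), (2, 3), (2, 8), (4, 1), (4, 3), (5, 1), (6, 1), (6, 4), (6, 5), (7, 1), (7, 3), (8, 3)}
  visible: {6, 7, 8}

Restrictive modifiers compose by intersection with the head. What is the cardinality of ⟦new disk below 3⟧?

⟦below 3⟧ = {x : ⟨x, 3⟩ ∈ ⟦below⟧} = {1, 2, 4, 7, 8}
⟦disk⟧ = {3, 4, 5, 6, 7, 8}
… ∩ ⟦below 3⟧ = {3, 4, 5, 6, 7, 8} ∩ {1, 2, 4, 7, 8} = {4, 7, 8}
… ∩ ⟦new⟧ = {4, 7, 8} ∩ {2, 3, 4, 6, 7} = {4, 7}
⟦new disk below 3⟧ = {4, 7}, so the cardinality is 2.

2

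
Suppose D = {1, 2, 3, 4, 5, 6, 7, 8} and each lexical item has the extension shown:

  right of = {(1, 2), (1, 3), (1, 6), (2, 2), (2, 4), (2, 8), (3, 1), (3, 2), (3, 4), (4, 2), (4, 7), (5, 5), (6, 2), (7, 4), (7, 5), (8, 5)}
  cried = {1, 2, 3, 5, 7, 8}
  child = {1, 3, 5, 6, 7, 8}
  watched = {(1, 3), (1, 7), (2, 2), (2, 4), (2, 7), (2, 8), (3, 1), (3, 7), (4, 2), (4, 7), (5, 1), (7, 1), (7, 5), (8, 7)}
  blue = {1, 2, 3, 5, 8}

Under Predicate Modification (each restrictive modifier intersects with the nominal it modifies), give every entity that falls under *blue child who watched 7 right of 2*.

{1, 3}

⟦who watched 7⟧ = {x : ⟨x, 7⟩ ∈ ⟦watched⟧} = {1, 2, 3, 4, 8}
⟦right of 2⟧ = {x : ⟨x, 2⟩ ∈ ⟦right of⟧} = {1, 2, 3, 4, 6}
⟦child⟧ = {1, 3, 5, 6, 7, 8}
… ∩ ⟦who watched 7⟧ = {1, 3, 5, 6, 7, 8} ∩ {1, 2, 3, 4, 8} = {1, 3, 8}
… ∩ ⟦right of 2⟧ = {1, 3, 8} ∩ {1, 2, 3, 4, 6} = {1, 3}
… ∩ ⟦blue⟧ = {1, 3} ∩ {1, 2, 3, 5, 8} = {1, 3}
So ⟦blue child who watched 7 right of 2⟧ = {1, 3}.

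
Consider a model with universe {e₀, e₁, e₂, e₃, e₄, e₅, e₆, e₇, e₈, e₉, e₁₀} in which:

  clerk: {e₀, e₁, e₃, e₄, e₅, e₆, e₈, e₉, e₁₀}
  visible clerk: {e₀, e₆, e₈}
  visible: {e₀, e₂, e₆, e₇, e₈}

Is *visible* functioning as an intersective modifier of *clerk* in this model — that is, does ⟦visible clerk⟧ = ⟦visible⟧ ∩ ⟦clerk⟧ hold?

yes

⟦visible⟧ ∩ ⟦clerk⟧ = {e₀, e₂, e₆, e₇, e₈} ∩ {e₀, e₁, e₃, e₄, e₅, e₆, e₈, e₉, e₁₀} = {e₀, e₆, e₈}
Observed ⟦visible clerk⟧ = {e₀, e₆, e₈}.
These coincide, so the modifier is intersective here.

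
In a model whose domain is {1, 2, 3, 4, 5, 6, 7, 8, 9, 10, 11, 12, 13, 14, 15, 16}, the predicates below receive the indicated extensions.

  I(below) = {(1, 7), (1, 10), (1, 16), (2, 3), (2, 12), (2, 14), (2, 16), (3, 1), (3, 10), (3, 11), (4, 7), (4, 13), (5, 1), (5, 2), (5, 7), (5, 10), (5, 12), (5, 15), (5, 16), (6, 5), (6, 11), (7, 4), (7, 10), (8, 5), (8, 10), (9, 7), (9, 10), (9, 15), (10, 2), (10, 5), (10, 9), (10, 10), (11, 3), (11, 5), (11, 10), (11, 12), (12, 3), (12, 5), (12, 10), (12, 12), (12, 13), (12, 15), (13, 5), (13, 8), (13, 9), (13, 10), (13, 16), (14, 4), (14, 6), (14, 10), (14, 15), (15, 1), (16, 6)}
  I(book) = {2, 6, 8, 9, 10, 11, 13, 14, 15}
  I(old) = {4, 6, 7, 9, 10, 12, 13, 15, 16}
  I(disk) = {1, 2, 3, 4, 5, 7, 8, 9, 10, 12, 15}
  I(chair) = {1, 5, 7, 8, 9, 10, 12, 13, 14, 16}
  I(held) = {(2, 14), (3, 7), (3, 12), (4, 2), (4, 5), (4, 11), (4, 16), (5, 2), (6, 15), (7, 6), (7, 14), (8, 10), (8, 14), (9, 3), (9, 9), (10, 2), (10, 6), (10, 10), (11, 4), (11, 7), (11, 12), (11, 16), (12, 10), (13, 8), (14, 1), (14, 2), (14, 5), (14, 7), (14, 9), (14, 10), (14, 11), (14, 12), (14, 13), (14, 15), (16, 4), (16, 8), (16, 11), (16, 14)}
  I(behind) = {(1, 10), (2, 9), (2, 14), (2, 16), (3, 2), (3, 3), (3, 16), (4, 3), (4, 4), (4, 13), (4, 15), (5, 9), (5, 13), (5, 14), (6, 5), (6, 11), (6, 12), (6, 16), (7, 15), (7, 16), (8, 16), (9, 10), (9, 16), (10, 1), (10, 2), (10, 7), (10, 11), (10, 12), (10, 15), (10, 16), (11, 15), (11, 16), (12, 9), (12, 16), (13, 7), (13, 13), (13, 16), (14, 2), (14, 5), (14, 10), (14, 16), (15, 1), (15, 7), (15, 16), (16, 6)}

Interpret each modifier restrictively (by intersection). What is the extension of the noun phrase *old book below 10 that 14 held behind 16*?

{9, 10, 13}

⟦below 10⟧ = {x : ⟨x, 10⟩ ∈ ⟦below⟧} = {1, 3, 5, 7, 8, 9, 10, 11, 12, 13, 14}
⟦that 14 held⟧ = {x : ⟨14, x⟩ ∈ ⟦held⟧} = {1, 2, 5, 7, 9, 10, 11, 12, 13, 15}
⟦behind 16⟧ = {x : ⟨x, 16⟩ ∈ ⟦behind⟧} = {2, 3, 6, 7, 8, 9, 10, 11, 12, 13, 14, 15}
⟦book⟧ = {2, 6, 8, 9, 10, 11, 13, 14, 15}
… ∩ ⟦below 10⟧ = {2, 6, 8, 9, 10, 11, 13, 14, 15} ∩ {1, 3, 5, 7, 8, 9, 10, 11, 12, 13, 14} = {8, 9, 10, 11, 13, 14}
… ∩ ⟦that 14 held⟧ = {8, 9, 10, 11, 13, 14} ∩ {1, 2, 5, 7, 9, 10, 11, 12, 13, 15} = {9, 10, 11, 13}
… ∩ ⟦behind 16⟧ = {9, 10, 11, 13} ∩ {2, 3, 6, 7, 8, 9, 10, 11, 12, 13, 14, 15} = {9, 10, 11, 13}
… ∩ ⟦old⟧ = {9, 10, 11, 13} ∩ {4, 6, 7, 9, 10, 12, 13, 15, 16} = {9, 10, 13}
So ⟦old book below 10 that 14 held behind 16⟧ = {9, 10, 13}.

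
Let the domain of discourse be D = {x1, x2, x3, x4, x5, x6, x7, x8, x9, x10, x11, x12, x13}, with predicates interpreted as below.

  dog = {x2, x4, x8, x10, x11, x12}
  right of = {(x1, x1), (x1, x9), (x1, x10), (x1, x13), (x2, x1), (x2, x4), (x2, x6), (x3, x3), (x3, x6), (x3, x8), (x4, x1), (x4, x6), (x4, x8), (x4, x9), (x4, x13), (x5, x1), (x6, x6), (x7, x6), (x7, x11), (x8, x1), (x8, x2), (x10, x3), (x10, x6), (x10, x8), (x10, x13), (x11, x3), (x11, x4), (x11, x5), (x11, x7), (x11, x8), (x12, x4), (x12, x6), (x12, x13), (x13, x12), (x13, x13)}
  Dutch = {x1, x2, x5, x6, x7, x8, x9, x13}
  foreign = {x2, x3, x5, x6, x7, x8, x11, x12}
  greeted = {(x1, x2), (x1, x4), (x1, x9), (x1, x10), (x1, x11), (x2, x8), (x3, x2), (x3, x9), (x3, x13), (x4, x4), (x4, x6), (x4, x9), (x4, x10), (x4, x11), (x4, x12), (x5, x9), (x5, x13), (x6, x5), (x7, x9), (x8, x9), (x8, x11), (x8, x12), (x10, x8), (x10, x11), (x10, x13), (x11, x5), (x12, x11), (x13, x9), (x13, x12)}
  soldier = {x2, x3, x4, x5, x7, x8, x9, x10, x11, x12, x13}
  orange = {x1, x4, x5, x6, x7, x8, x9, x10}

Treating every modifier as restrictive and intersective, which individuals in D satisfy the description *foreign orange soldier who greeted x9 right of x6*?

{x7}

⟦who greeted x9⟧ = {x : ⟨x, x9⟩ ∈ ⟦greeted⟧} = {x1, x3, x4, x5, x7, x8, x13}
⟦right of x6⟧ = {x : ⟨x, x6⟩ ∈ ⟦right of⟧} = {x2, x3, x4, x6, x7, x10, x12}
⟦soldier⟧ = {x2, x3, x4, x5, x7, x8, x9, x10, x11, x12, x13}
… ∩ ⟦who greeted x9⟧ = {x2, x3, x4, x5, x7, x8, x9, x10, x11, x12, x13} ∩ {x1, x3, x4, x5, x7, x8, x13} = {x3, x4, x5, x7, x8, x13}
… ∩ ⟦right of x6⟧ = {x3, x4, x5, x7, x8, x13} ∩ {x2, x3, x4, x6, x7, x10, x12} = {x3, x4, x7}
… ∩ ⟦foreign⟧ = {x3, x4, x7} ∩ {x2, x3, x5, x6, x7, x8, x11, x12} = {x3, x7}
… ∩ ⟦orange⟧ = {x3, x7} ∩ {x1, x4, x5, x6, x7, x8, x9, x10} = {x7}
So ⟦foreign orange soldier who greeted x9 right of x6⟧ = {x7}.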